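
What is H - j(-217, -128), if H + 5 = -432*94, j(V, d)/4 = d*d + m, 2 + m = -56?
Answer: -105917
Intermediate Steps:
m = -58 (m = -2 - 56 = -58)
j(V, d) = -232 + 4*d**2 (j(V, d) = 4*(d*d - 58) = 4*(d**2 - 58) = 4*(-58 + d**2) = -232 + 4*d**2)
H = -40613 (H = -5 - 432*94 = -5 - 40608 = -40613)
H - j(-217, -128) = -40613 - (-232 + 4*(-128)**2) = -40613 - (-232 + 4*16384) = -40613 - (-232 + 65536) = -40613 - 1*65304 = -40613 - 65304 = -105917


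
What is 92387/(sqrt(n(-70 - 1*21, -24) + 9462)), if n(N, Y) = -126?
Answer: 92387*sqrt(2334)/4668 ≈ 956.16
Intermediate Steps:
92387/(sqrt(n(-70 - 1*21, -24) + 9462)) = 92387/(sqrt(-126 + 9462)) = 92387/(sqrt(9336)) = 92387/((2*sqrt(2334))) = 92387*(sqrt(2334)/4668) = 92387*sqrt(2334)/4668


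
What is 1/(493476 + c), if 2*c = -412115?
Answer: 2/574837 ≈ 3.4792e-6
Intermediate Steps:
c = -412115/2 (c = (1/2)*(-412115) = -412115/2 ≈ -2.0606e+5)
1/(493476 + c) = 1/(493476 - 412115/2) = 1/(574837/2) = 2/574837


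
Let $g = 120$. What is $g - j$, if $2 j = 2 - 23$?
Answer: $\frac{261}{2} \approx 130.5$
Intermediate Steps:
$j = - \frac{21}{2}$ ($j = \frac{2 - 23}{2} = \frac{1}{2} \left(-21\right) = - \frac{21}{2} \approx -10.5$)
$g - j = 120 - - \frac{21}{2} = 120 + \frac{21}{2} = \frac{261}{2}$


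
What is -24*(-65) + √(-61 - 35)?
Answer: 1560 + 4*I*√6 ≈ 1560.0 + 9.798*I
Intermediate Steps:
-24*(-65) + √(-61 - 35) = 1560 + √(-96) = 1560 + 4*I*√6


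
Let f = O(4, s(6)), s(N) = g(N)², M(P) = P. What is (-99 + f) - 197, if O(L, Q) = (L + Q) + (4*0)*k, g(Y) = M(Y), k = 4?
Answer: -256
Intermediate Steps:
g(Y) = Y
s(N) = N²
O(L, Q) = L + Q (O(L, Q) = (L + Q) + (4*0)*4 = (L + Q) + 0*4 = (L + Q) + 0 = L + Q)
f = 40 (f = 4 + 6² = 4 + 36 = 40)
(-99 + f) - 197 = (-99 + 40) - 197 = -59 - 197 = -256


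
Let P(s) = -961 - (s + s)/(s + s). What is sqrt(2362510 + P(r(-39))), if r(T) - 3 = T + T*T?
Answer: 2*sqrt(590387) ≈ 1536.7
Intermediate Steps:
r(T) = 3 + T + T**2 (r(T) = 3 + (T + T*T) = 3 + (T + T**2) = 3 + T + T**2)
P(s) = -962 (P(s) = -961 - 2*s/(2*s) = -961 - 2*s*1/(2*s) = -961 - 1*1 = -961 - 1 = -962)
sqrt(2362510 + P(r(-39))) = sqrt(2362510 - 962) = sqrt(2361548) = 2*sqrt(590387)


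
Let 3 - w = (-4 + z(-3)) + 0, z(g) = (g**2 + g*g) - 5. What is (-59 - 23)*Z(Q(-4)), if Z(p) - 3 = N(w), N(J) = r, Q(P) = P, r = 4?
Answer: -574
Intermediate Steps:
z(g) = -5 + 2*g**2 (z(g) = (g**2 + g**2) - 5 = 2*g**2 - 5 = -5 + 2*g**2)
w = -6 (w = 3 - ((-4 + (-5 + 2*(-3)**2)) + 0) = 3 - ((-4 + (-5 + 2*9)) + 0) = 3 - ((-4 + (-5 + 18)) + 0) = 3 - ((-4 + 13) + 0) = 3 - (9 + 0) = 3 - 1*9 = 3 - 9 = -6)
N(J) = 4
Z(p) = 7 (Z(p) = 3 + 4 = 7)
(-59 - 23)*Z(Q(-4)) = (-59 - 23)*7 = -82*7 = -574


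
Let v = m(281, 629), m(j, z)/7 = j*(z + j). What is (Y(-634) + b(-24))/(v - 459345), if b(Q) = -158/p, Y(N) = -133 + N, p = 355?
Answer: -272443/472371875 ≈ -0.00057676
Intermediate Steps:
b(Q) = -158/355
m(j, z) = 7*j*(j + z) (m(j, z) = 7*(j*(z + j)) = 7*(j*(j + z)) = 7*j*(j + z))
v = 1789970 (v = 7*281*(281 + 629) = 7*281*910 = 1789970)
(Y(-634) + b(-24))/(v - 459345) = ((-133 - 634) - 158/355)/(1789970 - 459345) = (-767 - 158/355)/1330625 = -272443/355*1/1330625 = -272443/472371875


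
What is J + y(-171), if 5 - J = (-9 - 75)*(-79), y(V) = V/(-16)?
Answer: -105925/16 ≈ -6620.3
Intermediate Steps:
y(V) = -V/16 (y(V) = V*(-1/16) = -V/16)
J = -6631 (J = 5 - (-9 - 75)*(-79) = 5 - (-84)*(-79) = 5 - 1*6636 = 5 - 6636 = -6631)
J + y(-171) = -6631 - 1/16*(-171) = -6631 + 171/16 = -105925/16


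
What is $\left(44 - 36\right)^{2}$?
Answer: $64$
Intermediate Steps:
$\left(44 - 36\right)^{2} = 8^{2} = 64$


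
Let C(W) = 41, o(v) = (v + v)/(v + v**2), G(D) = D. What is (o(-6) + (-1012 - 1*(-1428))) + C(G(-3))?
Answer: 2283/5 ≈ 456.60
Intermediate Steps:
o(v) = 2*v/(v + v**2) (o(v) = (2*v)/(v + v**2) = 2*v/(v + v**2))
(o(-6) + (-1012 - 1*(-1428))) + C(G(-3)) = (2/(1 - 6) + (-1012 - 1*(-1428))) + 41 = (2/(-5) + (-1012 + 1428)) + 41 = (2*(-1/5) + 416) + 41 = (-2/5 + 416) + 41 = 2078/5 + 41 = 2283/5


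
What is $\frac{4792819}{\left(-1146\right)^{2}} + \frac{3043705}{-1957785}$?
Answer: $\frac{359064178009}{171412691004} \approx 2.0947$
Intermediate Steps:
$\frac{4792819}{\left(-1146\right)^{2}} + \frac{3043705}{-1957785} = \frac{4792819}{1313316} + 3043705 \left(- \frac{1}{1957785}\right) = 4792819 \cdot \frac{1}{1313316} - \frac{608741}{391557} = \frac{4792819}{1313316} - \frac{608741}{391557} = \frac{359064178009}{171412691004}$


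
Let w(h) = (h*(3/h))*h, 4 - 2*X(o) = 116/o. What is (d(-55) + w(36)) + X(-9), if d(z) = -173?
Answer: -509/9 ≈ -56.556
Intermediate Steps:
X(o) = 2 - 58/o
w(h) = 3*h
(d(-55) + w(36)) + X(-9) = (-173 + 3*36) + (2 - 58/(-9)) = (-173 + 108) + (2 - 58*(-⅑)) = -65 + (2 + 58/9) = -65 + 76/9 = -509/9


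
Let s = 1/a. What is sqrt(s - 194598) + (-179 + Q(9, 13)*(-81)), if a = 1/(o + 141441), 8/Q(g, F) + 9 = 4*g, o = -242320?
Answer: -203 + I*sqrt(295477) ≈ -203.0 + 543.58*I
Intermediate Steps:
Q(g, F) = 8/(-9 + 4*g)
a = -1/100879 (a = 1/(-242320 + 141441) = 1/(-100879) = -1/100879 ≈ -9.9129e-6)
s = -100879 (s = 1/(-1/100879) = -100879)
sqrt(s - 194598) + (-179 + Q(9, 13)*(-81)) = sqrt(-100879 - 194598) + (-179 + (8/(-9 + 4*9))*(-81)) = sqrt(-295477) + (-179 + (8/(-9 + 36))*(-81)) = I*sqrt(295477) + (-179 + (8/27)*(-81)) = I*sqrt(295477) + (-179 - 24) = I*sqrt(295477) - 203 = -203 + I*sqrt(295477)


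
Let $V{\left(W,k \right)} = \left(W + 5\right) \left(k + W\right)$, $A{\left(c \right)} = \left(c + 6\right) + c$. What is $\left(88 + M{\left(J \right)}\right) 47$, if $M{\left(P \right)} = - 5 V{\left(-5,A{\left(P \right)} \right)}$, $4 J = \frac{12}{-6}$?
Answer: $4136$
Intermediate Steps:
$J = - \frac{1}{2}$ ($J = \frac{12 \frac{1}{-6}}{4} = \frac{12 \left(- \frac{1}{6}\right)}{4} = \frac{1}{4} \left(-2\right) = - \frac{1}{2} \approx -0.5$)
$A{\left(c \right)} = 6 + 2 c$ ($A{\left(c \right)} = \left(6 + c\right) + c = 6 + 2 c$)
$V{\left(W,k \right)} = \left(5 + W\right) \left(W + k\right)$
$M{\left(P \right)} = 0$ ($M{\left(P \right)} = - 5 \left(\left(-5\right)^{2} + 5 \left(-5\right) + 5 \left(6 + 2 P\right) - 5 \left(6 + 2 P\right)\right) = - 5 \left(25 - 25 + \left(30 + 10 P\right) - \left(30 + 10 P\right)\right) = \left(-5\right) 0 = 0$)
$\left(88 + M{\left(J \right)}\right) 47 = \left(88 + 0\right) 47 = 88 \cdot 47 = 4136$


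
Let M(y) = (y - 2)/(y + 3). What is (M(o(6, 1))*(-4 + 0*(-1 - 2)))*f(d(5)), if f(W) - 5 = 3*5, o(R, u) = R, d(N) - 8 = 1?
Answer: -320/9 ≈ -35.556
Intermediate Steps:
d(N) = 9 (d(N) = 8 + 1 = 9)
M(y) = (-2 + y)/(3 + y)
f(W) = 20 (f(W) = 5 + 3*5 = 5 + 15 = 20)
(M(o(6, 1))*(-4 + 0*(-1 - 2)))*f(d(5)) = (((-2 + 6)/(3 + 6))*(-4 + 0*(-1 - 2)))*20 = ((4/9)*(-4 + 0*(-3)))*20 = (((1/9)*4)*(-4 + 0))*20 = ((4/9)*(-4))*20 = -16/9*20 = -320/9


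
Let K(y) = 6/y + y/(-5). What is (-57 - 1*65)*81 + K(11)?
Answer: -543601/55 ≈ -9883.7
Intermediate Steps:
K(y) = 6/y - y/5 (K(y) = 6/y + y*(-⅕) = 6/y - y/5)
(-57 - 1*65)*81 + K(11) = (-57 - 1*65)*81 + (6/11 - ⅕*11) = (-57 - 65)*81 + (6*(1/11) - 11/5) = -122*81 + (6/11 - 11/5) = -9882 - 91/55 = -543601/55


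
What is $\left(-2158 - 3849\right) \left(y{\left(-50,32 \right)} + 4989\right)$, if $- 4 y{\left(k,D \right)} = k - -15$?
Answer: $- \frac{120085937}{4} \approx -3.0021 \cdot 10^{7}$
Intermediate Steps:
$y{\left(k,D \right)} = - \frac{15}{4} - \frac{k}{4}$ ($y{\left(k,D \right)} = - \frac{k - -15}{4} = - \frac{k + 15}{4} = - \frac{15 + k}{4} = - \frac{15}{4} - \frac{k}{4}$)
$\left(-2158 - 3849\right) \left(y{\left(-50,32 \right)} + 4989\right) = \left(-2158 - 3849\right) \left(\left(- \frac{15}{4} - - \frac{25}{2}\right) + 4989\right) = - 6007 \left(\left(- \frac{15}{4} + \frac{25}{2}\right) + 4989\right) = - 6007 \left(\frac{35}{4} + 4989\right) = \left(-6007\right) \frac{19991}{4} = - \frac{120085937}{4}$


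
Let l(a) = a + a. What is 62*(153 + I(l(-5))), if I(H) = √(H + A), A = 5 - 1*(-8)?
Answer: 9486 + 62*√3 ≈ 9593.4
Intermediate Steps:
A = 13 (A = 5 + 8 = 13)
l(a) = 2*a
I(H) = √(13 + H) (I(H) = √(H + 13) = √(13 + H))
62*(153 + I(l(-5))) = 62*(153 + √(13 + 2*(-5))) = 62*(153 + √(13 - 10)) = 62*(153 + √3) = 9486 + 62*√3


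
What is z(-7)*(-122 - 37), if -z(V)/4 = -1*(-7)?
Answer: 4452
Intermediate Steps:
z(V) = -28 (z(V) = -(-4)*(-7) = -4*7 = -28)
z(-7)*(-122 - 37) = -28*(-122 - 37) = -28*(-159) = 4452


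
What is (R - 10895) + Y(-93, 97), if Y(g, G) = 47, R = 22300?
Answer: 11452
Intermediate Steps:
(R - 10895) + Y(-93, 97) = (22300 - 10895) + 47 = 11405 + 47 = 11452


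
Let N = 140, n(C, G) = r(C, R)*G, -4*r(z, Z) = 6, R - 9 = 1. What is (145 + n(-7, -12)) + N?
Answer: 303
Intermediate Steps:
R = 10 (R = 9 + 1 = 10)
r(z, Z) = -3/2 (r(z, Z) = -¼*6 = -3/2)
n(C, G) = -3*G/2
(145 + n(-7, -12)) + N = (145 - 3/2*(-12)) + 140 = (145 + 18) + 140 = 163 + 140 = 303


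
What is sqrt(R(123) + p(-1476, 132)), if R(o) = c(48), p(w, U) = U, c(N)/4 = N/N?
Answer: 2*sqrt(34) ≈ 11.662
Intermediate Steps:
c(N) = 4 (c(N) = 4*(N/N) = 4*1 = 4)
R(o) = 4
sqrt(R(123) + p(-1476, 132)) = sqrt(4 + 132) = sqrt(136) = 2*sqrt(34)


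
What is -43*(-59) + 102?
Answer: 2639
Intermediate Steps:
-43*(-59) + 102 = 2537 + 102 = 2639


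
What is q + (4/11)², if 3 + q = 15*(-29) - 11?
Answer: -54313/121 ≈ -448.87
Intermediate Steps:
q = -449 (q = -3 + (15*(-29) - 11) = -3 + (-435 - 11) = -3 - 446 = -449)
q + (4/11)² = -449 + (4/11)² = -449 + 16/121 = -54313/121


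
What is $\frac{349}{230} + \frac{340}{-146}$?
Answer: $- \frac{13623}{16790} \approx -0.81138$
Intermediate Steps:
$\frac{349}{230} + \frac{340}{-146} = 349 \cdot \frac{1}{230} + 340 \left(- \frac{1}{146}\right) = \frac{349}{230} - \frac{170}{73} = - \frac{13623}{16790}$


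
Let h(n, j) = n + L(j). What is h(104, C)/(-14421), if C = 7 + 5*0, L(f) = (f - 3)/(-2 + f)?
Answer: -524/72105 ≈ -0.0072672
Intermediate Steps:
L(f) = (-3 + f)/(-2 + f)
C = 7 (C = 7 + 0 = 7)
h(n, j) = n + (-3 + j)/(-2 + j)
h(104, C)/(-14421) = ((-3 + 7 + 104*(-2 + 7))/(-2 + 7))/(-14421) = ((-3 + 7 + 104*5)/5)*(-1/14421) = ((-3 + 7 + 520)/5)*(-1/14421) = ((⅕)*524)*(-1/14421) = (524/5)*(-1/14421) = -524/72105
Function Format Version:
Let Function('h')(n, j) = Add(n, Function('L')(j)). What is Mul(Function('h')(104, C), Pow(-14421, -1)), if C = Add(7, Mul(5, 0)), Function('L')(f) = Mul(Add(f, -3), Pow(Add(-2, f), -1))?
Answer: Rational(-524, 72105) ≈ -0.0072672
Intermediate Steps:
Function('L')(f) = Mul(Pow(Add(-2, f), -1), Add(-3, f)) (Function('L')(f) = Mul(Add(-3, f), Pow(Add(-2, f), -1)) = Mul(Pow(Add(-2, f), -1), Add(-3, f)))
C = 7 (C = Add(7, 0) = 7)
Function('h')(n, j) = Add(n, Mul(Pow(Add(-2, j), -1), Add(-3, j)))
Mul(Function('h')(104, C), Pow(-14421, -1)) = Mul(Mul(Pow(Add(-2, 7), -1), Add(-3, 7, Mul(104, Add(-2, 7)))), Pow(-14421, -1)) = Mul(Mul(Pow(5, -1), Add(-3, 7, Mul(104, 5))), Rational(-1, 14421)) = Mul(Mul(Rational(1, 5), Add(-3, 7, 520)), Rational(-1, 14421)) = Mul(Mul(Rational(1, 5), 524), Rational(-1, 14421)) = Mul(Rational(524, 5), Rational(-1, 14421)) = Rational(-524, 72105)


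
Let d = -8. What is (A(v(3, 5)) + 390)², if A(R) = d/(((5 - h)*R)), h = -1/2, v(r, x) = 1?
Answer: 18267076/121 ≈ 1.5097e+5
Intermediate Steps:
h = -½ (h = -1*½ = -½ ≈ -0.50000)
A(R) = -16/(11*R) (A(R) = -8*1/(R*(5 - 1*(-½))) = -8*1/(R*(5 + ½)) = -8*2/(11*R) = -16/(11*R))
(A(v(3, 5)) + 390)² = (-16/11/1 + 390)² = (-16/11*1 + 390)² = (-16/11 + 390)² = (4274/11)² = 18267076/121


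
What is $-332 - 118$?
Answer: $-450$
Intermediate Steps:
$-332 - 118 = -450$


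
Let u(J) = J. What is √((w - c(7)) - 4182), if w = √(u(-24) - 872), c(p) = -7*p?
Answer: √(-4133 + 8*I*√14) ≈ 0.2328 + 64.289*I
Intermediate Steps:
w = 8*I*√14 (w = √(-24 - 872) = √(-896) = 8*I*√14 ≈ 29.933*I)
√((w - c(7)) - 4182) = √((8*I*√14 - (-7)*7) - 4182) = √((8*I*√14 - 1*(-49)) - 4182) = √((8*I*√14 + 49) - 4182) = √((49 + 8*I*√14) - 4182) = √(-4133 + 8*I*√14)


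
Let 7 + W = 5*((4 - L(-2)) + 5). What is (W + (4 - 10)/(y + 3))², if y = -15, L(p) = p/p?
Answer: 4489/4 ≈ 1122.3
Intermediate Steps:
L(p) = 1
W = 33 (W = -7 + 5*((4 - 1*1) + 5) = -7 + 5*((4 - 1) + 5) = -7 + 5*(3 + 5) = -7 + 5*8 = -7 + 40 = 33)
(W + (4 - 10)/(y + 3))² = (33 + (4 - 10)/(-15 + 3))² = (33 - 6/(-12))² = (33 - 6*(-1/12))² = (33 + ½)² = (67/2)² = 4489/4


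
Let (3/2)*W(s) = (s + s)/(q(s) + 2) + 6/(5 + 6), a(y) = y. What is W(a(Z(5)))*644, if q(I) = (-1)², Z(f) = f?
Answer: 164864/99 ≈ 1665.3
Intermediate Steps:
q(I) = 1
W(s) = 4/11 + 4*s/9 (W(s) = 2*((s + s)/(1 + 2) + 6/(5 + 6))/3 = 2*((2*s)/3 + 6/11)/3 = 2*((2*s)*(⅓) + (1/11)*6)/3 = 2*(2*s/3 + 6/11)/3 = 2*(6/11 + 2*s/3)/3 = 4/11 + 4*s/9)
W(a(Z(5)))*644 = (4/11 + (4/9)*5)*644 = (4/11 + 20/9)*644 = (256/99)*644 = 164864/99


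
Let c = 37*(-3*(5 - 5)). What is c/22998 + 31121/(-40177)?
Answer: -31121/40177 ≈ -0.77460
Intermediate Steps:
c = 0 (c = 37*(-3*0) = 37*0 = 0)
c/22998 + 31121/(-40177) = 0/22998 + 31121/(-40177) = 0*(1/22998) + 31121*(-1/40177) = 0 - 31121/40177 = -31121/40177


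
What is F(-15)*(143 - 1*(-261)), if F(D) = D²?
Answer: 90900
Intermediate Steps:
F(-15)*(143 - 1*(-261)) = (-15)²*(143 - 1*(-261)) = 225*(143 + 261) = 225*404 = 90900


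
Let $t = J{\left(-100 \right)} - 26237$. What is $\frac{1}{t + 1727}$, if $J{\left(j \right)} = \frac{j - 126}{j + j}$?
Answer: $- \frac{100}{2450887} \approx -4.0802 \cdot 10^{-5}$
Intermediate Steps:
$J{\left(j \right)} = \frac{-126 + j}{2 j}$
$t = - \frac{2623587}{100}$ ($t = \frac{-126 - 100}{2 \left(-100\right)} - 26237 = \frac{1}{2} \left(- \frac{1}{100}\right) \left(-226\right) - 26237 = \frac{113}{100} - 26237 = - \frac{2623587}{100} \approx -26236.0$)
$\frac{1}{t + 1727} = \frac{1}{- \frac{2623587}{100} + 1727} = \frac{1}{- \frac{2450887}{100}} = - \frac{100}{2450887}$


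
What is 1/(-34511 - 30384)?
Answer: -1/64895 ≈ -1.5410e-5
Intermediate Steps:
1/(-34511 - 30384) = 1/(-64895) = -1/64895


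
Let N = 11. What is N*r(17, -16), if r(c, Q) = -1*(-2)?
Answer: 22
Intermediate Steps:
r(c, Q) = 2
N*r(17, -16) = 11*2 = 22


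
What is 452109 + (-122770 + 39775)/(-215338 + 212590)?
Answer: 414159509/916 ≈ 4.5214e+5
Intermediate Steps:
452109 + (-122770 + 39775)/(-215338 + 212590) = 452109 - 82995/(-2748) = 452109 - 82995*(-1/2748) = 452109 + 27665/916 = 414159509/916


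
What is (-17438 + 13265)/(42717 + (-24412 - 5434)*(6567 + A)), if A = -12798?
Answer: -1391/62004381 ≈ -2.2434e-5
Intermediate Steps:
(-17438 + 13265)/(42717 + (-24412 - 5434)*(6567 + A)) = (-17438 + 13265)/(42717 + (-24412 - 5434)*(6567 - 12798)) = -4173/(42717 - 29846*(-6231)) = -4173/(42717 + 185970426) = -4173/186013143 = -4173*1/186013143 = -1391/62004381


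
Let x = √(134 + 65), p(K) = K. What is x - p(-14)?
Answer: 14 + √199 ≈ 28.107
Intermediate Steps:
x = √199 ≈ 14.107
x - p(-14) = √199 - 1*(-14) = √199 + 14 = 14 + √199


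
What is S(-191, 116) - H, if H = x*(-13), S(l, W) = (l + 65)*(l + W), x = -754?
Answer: -352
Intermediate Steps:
S(l, W) = (65 + l)*(W + l)
H = 9802 (H = -754*(-13) = 9802)
S(-191, 116) - H = ((-191)**2 + 65*116 + 65*(-191) + 116*(-191)) - 1*9802 = (36481 + 7540 - 12415 - 22156) - 9802 = 9450 - 9802 = -352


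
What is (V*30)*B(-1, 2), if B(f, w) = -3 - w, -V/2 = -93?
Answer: -27900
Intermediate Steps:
V = 186 (V = -2*(-93) = 186)
(V*30)*B(-1, 2) = (186*30)*(-3 - 1*2) = 5580*(-3 - 2) = 5580*(-5) = -27900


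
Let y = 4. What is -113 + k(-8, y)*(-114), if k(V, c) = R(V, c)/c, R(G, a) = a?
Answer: -227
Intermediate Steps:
k(V, c) = 1 (k(V, c) = c/c = 1)
-113 + k(-8, y)*(-114) = -113 + 1*(-114) = -113 - 114 = -227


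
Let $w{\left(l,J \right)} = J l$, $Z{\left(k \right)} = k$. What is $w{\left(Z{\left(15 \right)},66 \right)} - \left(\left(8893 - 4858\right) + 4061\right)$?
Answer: $-7106$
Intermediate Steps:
$w{\left(Z{\left(15 \right)},66 \right)} - \left(\left(8893 - 4858\right) + 4061\right) = 66 \cdot 15 - \left(\left(8893 - 4858\right) + 4061\right) = 990 - \left(4035 + 4061\right) = 990 - 8096 = -7106$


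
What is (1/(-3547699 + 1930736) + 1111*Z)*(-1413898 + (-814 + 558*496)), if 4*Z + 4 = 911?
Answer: -463534781627472242/1616963 ≈ -2.8667e+11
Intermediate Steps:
Z = 907/4 (Z = -1 + (1/4)*911 = -1 + 911/4 = 907/4 ≈ 226.75)
(1/(-3547699 + 1930736) + 1111*Z)*(-1413898 + (-814 + 558*496)) = (1/(-3547699 + 1930736) + 1111*(907/4))*(-1413898 + (-814 + 558*496)) = (1/(-1616963) + 1007677/4)*(-1413898 + (-814 + 276768)) = (-1/1616963 + 1007677/4)*(-1413898 + 275954) = (1629376424947/6467852)*(-1137944) = -463534781627472242/1616963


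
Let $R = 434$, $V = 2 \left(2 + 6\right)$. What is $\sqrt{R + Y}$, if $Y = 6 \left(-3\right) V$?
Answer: $\sqrt{146} \approx 12.083$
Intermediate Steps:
$V = 16$ ($V = 2 \cdot 8 = 16$)
$Y = -288$ ($Y = 6 \left(-3\right) 16 = \left(-18\right) 16 = -288$)
$\sqrt{R + Y} = \sqrt{434 - 288} = \sqrt{146}$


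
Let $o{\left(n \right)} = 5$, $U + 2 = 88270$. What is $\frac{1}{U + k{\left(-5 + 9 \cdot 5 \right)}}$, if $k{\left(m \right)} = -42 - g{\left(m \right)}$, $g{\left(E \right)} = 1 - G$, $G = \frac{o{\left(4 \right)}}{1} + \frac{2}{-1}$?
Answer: $\frac{1}{88228} \approx 1.1334 \cdot 10^{-5}$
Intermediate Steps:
$U = 88268$ ($U = -2 + 88270 = 88268$)
$G = 3$ ($G = \frac{5}{1} + \frac{2}{-1} = 5 \cdot 1 + 2 \left(-1\right) = 5 - 2 = 3$)
$g{\left(E \right)} = -2$ ($g{\left(E \right)} = 1 - 3 = -2$)
$k{\left(m \right)} = -40$ ($k{\left(m \right)} = -42 - -2 = -42 + 2 = -40$)
$\frac{1}{U + k{\left(-5 + 9 \cdot 5 \right)}} = \frac{1}{88268 - 40} = \frac{1}{88228}$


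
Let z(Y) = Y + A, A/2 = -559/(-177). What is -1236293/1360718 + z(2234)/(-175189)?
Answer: -5553586722511/6027680021322 ≈ -0.92135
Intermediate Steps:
A = 1118/177 (A = 2*(-559/(-177)) = 2*(-559*(-1/177)) = 2*(559/177) = 1118/177 ≈ 6.3164)
z(Y) = 1118/177 + Y (z(Y) = Y + 1118/177 = 1118/177 + Y)
-1236293/1360718 + z(2234)/(-175189) = -1236293/1360718 + (1118/177 + 2234)/(-175189) = -1236293*1/1360718 + (396536/177)*(-1/175189) = -1236293/1360718 - 56648/4429779 = -5553586722511/6027680021322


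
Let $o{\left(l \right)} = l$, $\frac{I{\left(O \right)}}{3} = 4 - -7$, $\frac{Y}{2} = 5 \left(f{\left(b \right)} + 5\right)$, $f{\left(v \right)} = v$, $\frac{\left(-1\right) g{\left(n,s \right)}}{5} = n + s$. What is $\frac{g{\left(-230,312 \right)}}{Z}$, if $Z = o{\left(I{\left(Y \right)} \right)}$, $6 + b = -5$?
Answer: $- \frac{410}{33} \approx -12.424$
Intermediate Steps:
$b = -11$ ($b = -6 - 5 = -11$)
$g{\left(n,s \right)} = - 5 n - 5 s$ ($g{\left(n,s \right)} = - 5 \left(n + s\right) = - 5 n - 5 s$)
$Y = -60$ ($Y = 2 \cdot 5 \left(-11 + 5\right) = 2 \cdot 5 \left(-6\right) = 2 \left(-30\right) = -60$)
$I{\left(O \right)} = 33$ ($I{\left(O \right)} = 3 \left(4 - -7\right) = 3 \left(4 + 7\right) = 3 \cdot 11 = 33$)
$Z = 33$
$\frac{g{\left(-230,312 \right)}}{Z} = \frac{\left(-5\right) \left(-230\right) - 1560}{33} = \left(1150 - 1560\right) \frac{1}{33} = \left(-410\right) \frac{1}{33} = - \frac{410}{33}$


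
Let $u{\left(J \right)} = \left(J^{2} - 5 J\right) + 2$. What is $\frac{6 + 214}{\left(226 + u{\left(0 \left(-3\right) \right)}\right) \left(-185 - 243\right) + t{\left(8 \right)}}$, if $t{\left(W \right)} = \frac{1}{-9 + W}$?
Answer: $- \frac{44}{19517} \approx -0.0022544$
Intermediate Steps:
$u{\left(J \right)} = 2 + J^{2} - 5 J$
$\frac{6 + 214}{\left(226 + u{\left(0 \left(-3\right) \right)}\right) \left(-185 - 243\right) + t{\left(8 \right)}} = \frac{6 + 214}{\left(226 + \left(2 + \left(0 \left(-3\right)\right)^{2} - 5 \cdot 0 \left(-3\right)\right)\right) \left(-185 - 243\right) + \frac{1}{-9 + 8}} = \frac{220}{\left(226 + \left(2 + 0^{2} - 0\right)\right) \left(-428\right) + \frac{1}{-1}} = \frac{220}{\left(226 + \left(2 + 0 + 0\right)\right) \left(-428\right) - 1} = \frac{220}{\left(226 + 2\right) \left(-428\right) - 1} = \frac{220}{228 \left(-428\right) - 1} = \frac{220}{-97584 - 1} = \frac{220}{-97585} = 220 \left(- \frac{1}{97585}\right) = - \frac{44}{19517}$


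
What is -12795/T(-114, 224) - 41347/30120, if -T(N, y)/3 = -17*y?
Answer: -35738897/14337120 ≈ -2.4928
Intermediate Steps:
T(N, y) = 51*y (T(N, y) = -(-51)*y = 51*y)
-12795/T(-114, 224) - 41347/30120 = -12795/(51*224) - 41347/30120 = -12795/11424 - 41347*1/30120 = -12795*1/11424 - 41347/30120 = -4265/3808 - 41347/30120 = -35738897/14337120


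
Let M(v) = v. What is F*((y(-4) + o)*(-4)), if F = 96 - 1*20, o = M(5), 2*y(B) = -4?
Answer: -912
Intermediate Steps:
y(B) = -2 (y(B) = (1/2)*(-4) = -2)
o = 5
F = 76 (F = 96 - 20 = 76)
F*((y(-4) + o)*(-4)) = 76*((-2 + 5)*(-4)) = 76*(3*(-4)) = 76*(-12) = -912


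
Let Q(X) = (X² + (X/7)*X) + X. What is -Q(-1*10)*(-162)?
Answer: 118260/7 ≈ 16894.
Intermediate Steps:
Q(X) = X + 8*X²/7 (Q(X) = (X² + (X*(⅐))*X) + X = (X² + (X/7)*X) + X = (X² + X²/7) + X = 8*X²/7 + X = X + 8*X²/7)
-Q(-1*10)*(-162) = -(-1*10)*(7 + 8*(-1*10))/7*(-162) = -(⅐)*(-10)*(7 + 8*(-10))*(-162) = -(⅐)*(-10)*(7 - 80)*(-162) = -(⅐)*(-10)*(-73)*(-162) = -730*(-162)/7 = -1*(-118260/7) = 118260/7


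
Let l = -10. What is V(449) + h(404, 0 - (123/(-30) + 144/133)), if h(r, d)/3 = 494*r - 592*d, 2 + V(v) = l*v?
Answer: 391603396/665 ≈ 5.8888e+5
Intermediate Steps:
V(v) = -2 - 10*v
h(r, d) = -1776*d + 1482*r (h(r, d) = 3*(494*r - 592*d) = 3*(-592*d + 494*r) = -1776*d + 1482*r)
V(449) + h(404, 0 - (123/(-30) + 144/133)) = (-2 - 10*449) + (-1776*(0 - (123/(-30) + 144/133)) + 1482*404) = (-2 - 4490) + (-1776*(0 - (123*(-1/30) + 144*(1/133))) + 598728) = -4492 + (-1776*(0 - (-41/10 + 144/133)) + 598728) = -4492 + (-1776*(0 - 1*(-4013/1330)) + 598728) = -4492 + (-1776*(0 + 4013/1330) + 598728) = -4492 + (-1776*4013/1330 + 598728) = -4492 + (-3563544/665 + 598728) = -4492 + 394590576/665 = 391603396/665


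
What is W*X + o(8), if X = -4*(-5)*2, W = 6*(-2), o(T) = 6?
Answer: -474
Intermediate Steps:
W = -12
X = 40 (X = 20*2 = 40)
W*X + o(8) = -12*40 + 6 = -480 + 6 = -474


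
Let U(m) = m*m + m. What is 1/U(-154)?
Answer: 1/23562 ≈ 4.2441e-5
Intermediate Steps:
U(m) = m + m² (U(m) = m² + m = m + m²)
1/U(-154) = 1/(-154*(1 - 154)) = 1/(-154*(-153)) = 1/23562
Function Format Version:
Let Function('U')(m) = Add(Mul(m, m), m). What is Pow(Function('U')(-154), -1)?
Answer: Rational(1, 23562) ≈ 4.2441e-5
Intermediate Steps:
Function('U')(m) = Add(m, Pow(m, 2)) (Function('U')(m) = Add(Pow(m, 2), m) = Add(m, Pow(m, 2)))
Pow(Function('U')(-154), -1) = Pow(Mul(-154, Add(1, -154)), -1) = Pow(Mul(-154, -153), -1) = Pow(23562, -1) = Rational(1, 23562)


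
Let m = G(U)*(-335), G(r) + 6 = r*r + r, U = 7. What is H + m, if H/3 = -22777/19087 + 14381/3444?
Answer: -366827876841/21911876 ≈ -16741.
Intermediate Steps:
G(r) = -6 + r + r² (G(r) = -6 + (r*r + r) = -6 + (r² + r) = -6 + (r + r²) = -6 + r + r²)
H = 196046159/21911876 (H = 3*(-22777/19087 + 14381/3444) = 3*(196046159/65735628) = 196046159/21911876 ≈ 8.9470)
m = -16750 (m = (-6 + 7 + 7²)*(-335) = (-6 + 7 + 49)*(-335) = 50*(-335) = -16750)
H + m = 196046159/21911876 - 16750 = -366827876841/21911876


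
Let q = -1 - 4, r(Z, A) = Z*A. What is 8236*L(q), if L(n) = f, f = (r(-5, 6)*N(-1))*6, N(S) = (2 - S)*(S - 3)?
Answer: 17789760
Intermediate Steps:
r(Z, A) = A*Z
q = -5
N(S) = (-3 + S)*(2 - S) (N(S) = (2 - S)*(-3 + S) = (-3 + S)*(2 - S))
f = 2160 (f = ((6*(-5))*(-6 - 1*(-1)² + 5*(-1)))*6 = -30*(-6 - 1*1 - 5)*6 = -30*(-6 - 1 - 5)*6 = -30*(-12)*6 = 360*6 = 2160)
L(n) = 2160
8236*L(q) = 8236*2160 = 17789760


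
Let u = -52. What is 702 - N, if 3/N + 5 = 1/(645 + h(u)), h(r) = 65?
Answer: 831176/1183 ≈ 702.60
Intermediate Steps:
N = -710/1183 (N = 3/(-5 + 1/(645 + 65)) = 3/(-5 + 1/710) = 3/(-3549/710) = 3*(-710/3549) = -710/1183 ≈ -0.60017)
702 - N = 702 - 1*(-710/1183) = 702 + 710/1183 = 831176/1183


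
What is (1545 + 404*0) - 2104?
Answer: -559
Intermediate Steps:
(1545 + 404*0) - 2104 = (1545 + 0) - 2104 = 1545 - 2104 = -559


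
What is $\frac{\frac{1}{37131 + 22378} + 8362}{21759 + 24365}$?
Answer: $\frac{497614259}{2744793116} \approx 0.18129$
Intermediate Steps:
$\frac{\frac{1}{37131 + 22378} + 8362}{21759 + 24365} = \frac{\frac{1}{59509} + 8362}{46124} = \left(\frac{1}{59509} + 8362\right) \frac{1}{46124} = \frac{497614259}{59509} \cdot \frac{1}{46124} = \frac{497614259}{2744793116}$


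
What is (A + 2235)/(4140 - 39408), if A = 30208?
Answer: -32443/35268 ≈ -0.91990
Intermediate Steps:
(A + 2235)/(4140 - 39408) = (30208 + 2235)/(4140 - 39408) = 32443/(-35268) = 32443*(-1/35268) = -32443/35268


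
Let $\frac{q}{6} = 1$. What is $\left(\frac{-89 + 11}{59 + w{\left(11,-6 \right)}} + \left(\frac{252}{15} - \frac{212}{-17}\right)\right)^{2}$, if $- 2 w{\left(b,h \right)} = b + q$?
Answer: $\frac{56657328784}{73702225} \approx 768.73$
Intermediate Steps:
$q = 6$ ($q = 6 \cdot 1 = 6$)
$w{\left(b,h \right)} = -3 - \frac{b}{2}$ ($w{\left(b,h \right)} = - \frac{b + 6}{2} = - \frac{6 + b}{2} = -3 - \frac{b}{2}$)
$\left(\frac{-89 + 11}{59 + w{\left(11,-6 \right)}} + \left(\frac{252}{15} - \frac{212}{-17}\right)\right)^{2} = \left(\frac{-89 + 11}{59 - \frac{17}{2}} + \left(\frac{252}{15} - \frac{212}{-17}\right)\right)^{2} = \left(- \frac{78}{59 - \frac{17}{2}} + \left(252 \cdot \frac{1}{15} - - \frac{212}{17}\right)\right)^{2} = \left(- \frac{78}{59 - \frac{17}{2}} + \left(\frac{84}{5} + \frac{212}{17}\right)\right)^{2} = \left(- \frac{78}{\frac{101}{2}} + \frac{2488}{85}\right)^{2} = \left(\left(-78\right) \frac{2}{101} + \frac{2488}{85}\right)^{2} = \left(- \frac{156}{101} + \frac{2488}{85}\right)^{2} = \left(\frac{238028}{8585}\right)^{2} = \frac{56657328784}{73702225}$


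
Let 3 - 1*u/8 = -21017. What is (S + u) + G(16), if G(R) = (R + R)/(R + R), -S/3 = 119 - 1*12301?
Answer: 204707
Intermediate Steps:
S = 36546 (S = -3*(119 - 1*12301) = -3*(119 - 12301) = -3*(-12182) = 36546)
u = 168160 (u = 24 - 8*(-21017) = 24 + 168136 = 168160)
G(R) = 1 (G(R) = (2*R)/((2*R)) = (2*R)*(1/(2*R)) = 1)
(S + u) + G(16) = (36546 + 168160) + 1 = 204706 + 1 = 204707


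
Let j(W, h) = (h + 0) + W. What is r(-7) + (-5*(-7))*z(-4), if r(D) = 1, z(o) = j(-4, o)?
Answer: -279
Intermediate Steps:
j(W, h) = W + h (j(W, h) = h + W = W + h)
z(o) = -4 + o
r(-7) + (-5*(-7))*z(-4) = 1 + (-5*(-7))*(-4 - 4) = 1 + 35*(-8) = 1 - 280 = -279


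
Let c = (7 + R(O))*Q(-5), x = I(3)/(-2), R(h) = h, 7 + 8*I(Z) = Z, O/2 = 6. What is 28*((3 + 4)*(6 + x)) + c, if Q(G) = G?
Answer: 1130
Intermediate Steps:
O = 12 (O = 2*6 = 12)
I(Z) = -7/8 + Z/8
x = ¼ (x = (-7/8 + (⅛)*3)/(-2) = (-7/8 + 3/8)*(-½) = -½*(-½) = ¼ ≈ 0.25000)
c = -95 (c = (7 + 12)*(-5) = 19*(-5) = -95)
28*((3 + 4)*(6 + x)) + c = 28*((3 + 4)*(6 + ¼)) - 95 = 28*(7*(25/4)) - 95 = 28*(175/4) - 95 = 1225 - 95 = 1130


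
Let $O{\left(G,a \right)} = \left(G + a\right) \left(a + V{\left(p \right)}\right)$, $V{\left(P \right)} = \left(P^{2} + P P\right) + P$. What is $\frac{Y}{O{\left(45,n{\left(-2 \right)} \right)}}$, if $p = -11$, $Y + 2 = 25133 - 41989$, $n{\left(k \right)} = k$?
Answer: $- \frac{16858}{9847} \approx -1.712$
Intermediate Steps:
$Y = -16858$ ($Y = -2 + \left(25133 - 41989\right) = -2 - 16856 = -16858$)
$V{\left(P \right)} = P + 2 P^{2}$ ($V{\left(P \right)} = \left(P^{2} + P^{2}\right) + P = 2 P^{2} + P = P + 2 P^{2}$)
$O{\left(G,a \right)} = \left(231 + a\right) \left(G + a\right)$ ($O{\left(G,a \right)} = \left(G + a\right) \left(a - 11 \left(1 + 2 \left(-11\right)\right)\right) = \left(G + a\right) \left(a - 11 \left(1 - 22\right)\right) = \left(G + a\right) \left(a - -231\right) = \left(G + a\right) \left(a + 231\right) = \left(G + a\right) \left(231 + a\right) = \left(231 + a\right) \left(G + a\right)$)
$\frac{Y}{O{\left(45,n{\left(-2 \right)} \right)}} = - \frac{16858}{\left(-2\right)^{2} + 231 \cdot 45 + 231 \left(-2\right) + 45 \left(-2\right)} = - \frac{16858}{4 + 10395 - 462 - 90} = - \frac{16858}{9847}$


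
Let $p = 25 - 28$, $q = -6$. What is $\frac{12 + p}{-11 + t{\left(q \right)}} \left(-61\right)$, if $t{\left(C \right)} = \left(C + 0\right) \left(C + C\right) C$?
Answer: $\frac{549}{443} \approx 1.2393$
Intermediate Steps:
$p = -3$
$t{\left(C \right)} = 2 C^{3}$ ($t{\left(C \right)} = C 2 C C = 2 C^{2} C = 2 C^{3}$)
$\frac{12 + p}{-11 + t{\left(q \right)}} \left(-61\right) = \frac{12 - 3}{-11 + 2 \left(-6\right)^{3}} \left(-61\right) = \frac{9}{-11 + 2 \left(-216\right)} \left(-61\right) = \frac{9}{-11 - 432} \left(-61\right) = \frac{9}{-443} \left(-61\right) = 9 \left(- \frac{1}{443}\right) \left(-61\right) = \left(- \frac{9}{443}\right) \left(-61\right) = \frac{549}{443}$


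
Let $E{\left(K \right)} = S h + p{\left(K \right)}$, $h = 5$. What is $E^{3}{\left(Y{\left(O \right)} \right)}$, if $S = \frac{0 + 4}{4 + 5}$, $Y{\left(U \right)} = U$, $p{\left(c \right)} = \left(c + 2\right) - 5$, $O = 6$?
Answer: $\frac{103823}{729} \approx 142.42$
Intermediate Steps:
$p{\left(c \right)} = -3 + c$ ($p{\left(c \right)} = \left(2 + c\right) - 5 = -3 + c$)
$S = \frac{4}{9} \approx 0.44444$
$E{\left(K \right)} = - \frac{7}{9} + K$ ($E{\left(K \right)} = \frac{4}{9} \cdot 5 + \left(-3 + K\right) = \frac{20}{9} + \left(-3 + K\right) = - \frac{7}{9} + K$)
$E^{3}{\left(Y{\left(O \right)} \right)} = \left(- \frac{7}{9} + 6\right)^{3} = \left(\frac{47}{9}\right)^{3} = \frac{103823}{729}$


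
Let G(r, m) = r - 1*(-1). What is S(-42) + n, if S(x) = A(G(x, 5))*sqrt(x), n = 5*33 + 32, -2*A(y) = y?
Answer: 197 + 41*I*sqrt(42)/2 ≈ 197.0 + 132.86*I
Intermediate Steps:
G(r, m) = 1 + r (G(r, m) = r + 1 = 1 + r)
A(y) = -y/2
n = 197 (n = 165 + 32 = 197)
S(x) = sqrt(x)*(-1/2 - x/2) (S(x) = (-(1 + x)/2)*sqrt(x) = (-1/2 - x/2)*sqrt(x) = sqrt(x)*(-1/2 - x/2))
S(-42) + n = sqrt(-42)*(-1 - 1*(-42))/2 + 197 = (I*sqrt(42))*(-1 + 42)/2 + 197 = (1/2)*(I*sqrt(42))*41 + 197 = 41*I*sqrt(42)/2 + 197 = 197 + 41*I*sqrt(42)/2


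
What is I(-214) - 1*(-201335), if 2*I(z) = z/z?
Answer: 402671/2 ≈ 2.0134e+5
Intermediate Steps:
I(z) = ½ (I(z) = (z/z)/2 = (½)*1 = ½)
I(-214) - 1*(-201335) = ½ - 1*(-201335) = ½ + 201335 = 402671/2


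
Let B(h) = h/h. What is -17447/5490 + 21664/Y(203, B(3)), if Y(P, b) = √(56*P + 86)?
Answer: -17447/5490 + 10832*√11454/5727 ≈ 199.25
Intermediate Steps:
B(h) = 1
Y(P, b) = √(86 + 56*P)
-17447/5490 + 21664/Y(203, B(3)) = -17447/5490 + 21664/(√(86 + 56*203)) = -17447*1/5490 + 21664/(√(86 + 11368)) = -17447/5490 + 21664/(√11454) = -17447/5490 + 21664*(√11454/11454) = -17447/5490 + 10832*√11454/5727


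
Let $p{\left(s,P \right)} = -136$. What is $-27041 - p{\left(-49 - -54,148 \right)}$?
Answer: $-26905$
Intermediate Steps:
$-27041 - p{\left(-49 - -54,148 \right)} = -27041 - -136 = -27041 + 136 = -26905$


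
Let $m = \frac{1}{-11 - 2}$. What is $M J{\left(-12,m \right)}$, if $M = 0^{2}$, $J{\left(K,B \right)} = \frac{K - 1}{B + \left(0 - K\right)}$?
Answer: $0$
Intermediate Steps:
$m = - \frac{1}{13}$ ($m = \frac{1}{-13} = - \frac{1}{13} \approx -0.076923$)
$J{\left(K,B \right)} = \frac{-1 + K}{B - K}$
$M = 0$
$M J{\left(-12,m \right)} = 0 \frac{-1 - 12}{- \frac{1}{13} - -12} = 0 \frac{1}{- \frac{1}{13} + 12} \left(-13\right) = 0 \frac{1}{\frac{155}{13}} \left(-13\right) = 0 \cdot \frac{13}{155} \left(-13\right) = 0 \left(- \frac{169}{155}\right) = 0$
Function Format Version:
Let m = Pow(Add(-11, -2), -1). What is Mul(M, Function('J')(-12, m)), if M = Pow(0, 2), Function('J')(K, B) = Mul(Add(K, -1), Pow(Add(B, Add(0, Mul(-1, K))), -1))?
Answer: 0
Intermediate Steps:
m = Rational(-1, 13) (m = Pow(-13, -1) = Rational(-1, 13) ≈ -0.076923)
Function('J')(K, B) = Mul(Pow(Add(B, Mul(-1, K)), -1), Add(-1, K)) (Function('J')(K, B) = Mul(Add(-1, K), Pow(Add(B, Mul(-1, K)), -1)) = Mul(Pow(Add(B, Mul(-1, K)), -1), Add(-1, K)))
M = 0
Mul(M, Function('J')(-12, m)) = Mul(0, Mul(Pow(Add(Rational(-1, 13), Mul(-1, -12)), -1), Add(-1, -12))) = Mul(0, Mul(Pow(Add(Rational(-1, 13), 12), -1), -13)) = Mul(0, Mul(Pow(Rational(155, 13), -1), -13)) = Mul(0, Mul(Rational(13, 155), -13)) = Mul(0, Rational(-169, 155)) = 0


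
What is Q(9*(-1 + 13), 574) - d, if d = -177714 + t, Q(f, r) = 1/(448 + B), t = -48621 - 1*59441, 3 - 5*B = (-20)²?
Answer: 526685173/1843 ≈ 2.8578e+5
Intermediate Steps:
B = -397/5 (B = ⅗ - ⅕*(-20)² = ⅗ - ⅕*400 = ⅗ - 80 = -397/5 ≈ -79.400)
t = -108062 (t = -48621 - 59441 = -108062)
Q(f, r) = 5/1843 (Q(f, r) = 1/(448 - 397/5) = 1/(1843/5) = 5/1843)
d = -285776 (d = -177714 - 108062 = -285776)
Q(9*(-1 + 13), 574) - d = 5/1843 - 1*(-285776) = 5/1843 + 285776 = 526685173/1843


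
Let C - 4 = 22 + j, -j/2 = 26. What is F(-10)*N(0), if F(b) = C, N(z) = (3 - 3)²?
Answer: 0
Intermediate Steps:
j = -52 (j = -2*26 = -52)
C = -26 (C = 4 + (22 - 52) = 4 - 30 = -26)
N(z) = 0 (N(z) = 0² = 0)
F(b) = -26
F(-10)*N(0) = -26*0 = 0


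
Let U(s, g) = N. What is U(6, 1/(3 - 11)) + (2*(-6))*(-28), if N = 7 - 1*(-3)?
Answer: 346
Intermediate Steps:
N = 10 (N = 7 + 3 = 10)
U(s, g) = 10
U(6, 1/(3 - 11)) + (2*(-6))*(-28) = 10 + (2*(-6))*(-28) = 10 - 12*(-28) = 10 + 336 = 346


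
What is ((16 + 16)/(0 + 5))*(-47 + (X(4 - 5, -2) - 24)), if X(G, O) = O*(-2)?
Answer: -2144/5 ≈ -428.80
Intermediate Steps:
X(G, O) = -2*O
((16 + 16)/(0 + 5))*(-47 + (X(4 - 5, -2) - 24)) = ((16 + 16)/(0 + 5))*(-47 + (-2*(-2) - 24)) = (32/5)*(-47 + (4 - 24)) = (32*(⅕))*(-47 - 20) = (32/5)*(-67) = -2144/5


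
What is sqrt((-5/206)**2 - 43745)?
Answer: 7*I*sqrt(37884955)/206 ≈ 209.15*I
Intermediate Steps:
sqrt((-5/206)**2 - 43745) = sqrt(25/42436 - 43745) = sqrt(-1856362795/42436) = 7*I*sqrt(37884955)/206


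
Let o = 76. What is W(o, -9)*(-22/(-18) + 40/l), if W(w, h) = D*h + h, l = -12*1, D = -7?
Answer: -114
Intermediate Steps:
l = -12
W(w, h) = -6*h (W(w, h) = -7*h + h = -6*h)
W(o, -9)*(-22/(-18) + 40/l) = (-6*(-9))*(-22/(-18) + 40/(-12)) = 54*(-22*(-1/18) + 40*(-1/12)) = 54*(11/9 - 10/3) = 54*(-19/9) = -114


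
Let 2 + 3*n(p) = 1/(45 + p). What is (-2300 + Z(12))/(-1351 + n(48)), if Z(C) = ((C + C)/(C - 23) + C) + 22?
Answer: 3480525/2074127 ≈ 1.6781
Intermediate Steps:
n(p) = -⅔ + 1/(3*(45 + p))
Z(C) = 22 + C + 2*C/(-23 + C) (Z(C) = ((2*C)/(-23 + C) + C) + 22 = (2*C/(-23 + C) + C) + 22 = (C + 2*C/(-23 + C)) + 22 = 22 + C + 2*C/(-23 + C))
(-2300 + Z(12))/(-1351 + n(48)) = (-2300 + (-506 + 12 + 12²)/(-23 + 12))/(-1351 + (-89 - 2*48)/(3*(45 + 48))) = (-2300 + (-506 + 12 + 144)/(-11))/(-1351 + (⅓)*(-89 - 96)/93) = (-2300 - 1/11*(-350))/(-1351 + (⅓)*(1/93)*(-185)) = (-2300 + 350/11)/(-1351 - 185/279) = -24950/(11*(-377114/279)) = -24950/11*(-279/377114) = 3480525/2074127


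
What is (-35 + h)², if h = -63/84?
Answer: 20449/16 ≈ 1278.1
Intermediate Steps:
h = -¾ (h = -63*1/84 = -¾ ≈ -0.75000)
(-35 + h)² = (-35 - ¾)² = (-143/4)² = 20449/16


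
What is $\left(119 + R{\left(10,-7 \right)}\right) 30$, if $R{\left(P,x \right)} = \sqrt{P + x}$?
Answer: $3570 + 30 \sqrt{3} \approx 3622.0$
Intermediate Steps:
$\left(119 + R{\left(10,-7 \right)}\right) 30 = \left(119 + \sqrt{10 - 7}\right) 30 = \left(119 + \sqrt{3}\right) 30 = 3570 + 30 \sqrt{3}$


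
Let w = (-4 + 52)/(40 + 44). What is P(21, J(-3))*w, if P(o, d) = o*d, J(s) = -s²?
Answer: -108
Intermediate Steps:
P(o, d) = d*o
w = 4/7 (w = 48/84 = 48*(1/84) = 4/7 ≈ 0.57143)
P(21, J(-3))*w = (-1*(-3)²*21)*(4/7) = (-1*9*21)*(4/7) = -9*21*(4/7) = -189*4/7 = -108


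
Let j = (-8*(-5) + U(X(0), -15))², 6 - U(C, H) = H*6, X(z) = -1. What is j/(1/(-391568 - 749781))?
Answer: -21110391104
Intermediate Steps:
U(C, H) = 6 - 6*H (U(C, H) = 6 - H*6 = 6 - 6*H)
j = 18496 (j = (-8*(-5) + (6 - 6*(-15)))² = (40 + (6 + 90))² = (40 + 96)² = 136² = 18496)
j/(1/(-391568 - 749781)) = 18496/(1/(-391568 - 749781)) = 18496/(1/(-1141349)) = 18496/(-1/1141349) = 18496*(-1141349) = -21110391104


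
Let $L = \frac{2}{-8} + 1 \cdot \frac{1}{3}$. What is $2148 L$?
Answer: $179$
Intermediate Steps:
$L = \frac{1}{12}$ ($L = 2 \left(- \frac{1}{8}\right) + 1 \cdot \frac{1}{3} = - \frac{1}{4} + \frac{1}{3} = \frac{1}{12} \approx 0.083333$)
$2148 L = 2148 \cdot \frac{1}{12} = 179$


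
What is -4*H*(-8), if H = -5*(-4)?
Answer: 640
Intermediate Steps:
H = 20
-4*H*(-8) = -4*20*(-8) = -80*(-8) = 640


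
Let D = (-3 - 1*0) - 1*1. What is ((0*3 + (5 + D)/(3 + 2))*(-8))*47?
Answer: -376/5 ≈ -75.200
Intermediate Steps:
D = -4 (D = (-3 + 0) - 1 = -3 - 1 = -4)
((0*3 + (5 + D)/(3 + 2))*(-8))*47 = ((0*3 + (5 - 4)/(3 + 2))*(-8))*47 = ((0 + 1/5)*(-8))*47 = ((0 + 1*(⅕))*(-8))*47 = ((0 + ⅕)*(-8))*47 = ((⅕)*(-8))*47 = -8/5*47 = -376/5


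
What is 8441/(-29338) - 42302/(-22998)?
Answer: 523464979/337357662 ≈ 1.5517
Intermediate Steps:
8441/(-29338) - 42302/(-22998) = 8441*(-1/29338) - 42302*(-1/22998) = -8441/29338 + 21151/11499 = 523464979/337357662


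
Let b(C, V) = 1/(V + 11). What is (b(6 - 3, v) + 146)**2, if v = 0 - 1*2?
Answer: 1729225/81 ≈ 21348.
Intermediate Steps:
v = -2 (v = 0 - 2 = -2)
b(C, V) = 1/(11 + V)
(b(6 - 3, v) + 146)**2 = (1/(11 - 2) + 146)**2 = (1/9 + 146)**2 = (1315/9)**2 = 1729225/81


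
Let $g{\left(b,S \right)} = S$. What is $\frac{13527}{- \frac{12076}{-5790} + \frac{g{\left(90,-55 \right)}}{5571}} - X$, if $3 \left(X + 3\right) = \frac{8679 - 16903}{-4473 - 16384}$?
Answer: $\frac{4552250903640854}{698260511361} \approx 6519.4$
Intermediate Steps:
$X = - \frac{179489}{62571}$ ($X = -3 + \frac{\left(8679 - 16903\right) \frac{1}{-4473 - 16384}}{3} = -3 + \frac{\left(-8224\right) \frac{1}{-20857}}{3} = -3 + \frac{\left(-8224\right) \left(- \frac{1}{20857}\right)}{3} = -3 + \frac{1}{3} \cdot \frac{8224}{20857} = -3 + \frac{8224}{62571} = - \frac{179489}{62571} \approx -2.8686$)
$\frac{13527}{- \frac{12076}{-5790} + \frac{g{\left(90,-55 \right)}}{5571}} - X = \frac{13527}{- \frac{12076}{-5790} - \frac{55}{5571}} - - \frac{179489}{62571} = \frac{13527}{\left(-12076\right) \left(- \frac{1}{5790}\right) - \frac{55}{5571}} + \frac{179489}{62571} = \frac{13527}{\frac{6038}{2895} - \frac{55}{5571}} + \frac{179489}{62571} = \frac{13527}{\frac{11159491}{5376015}} + \frac{179489}{62571} = 13527 \cdot \frac{5376015}{11159491} + \frac{179489}{62571} = \frac{72721354905}{11159491} + \frac{179489}{62571} = \frac{4552250903640854}{698260511361}$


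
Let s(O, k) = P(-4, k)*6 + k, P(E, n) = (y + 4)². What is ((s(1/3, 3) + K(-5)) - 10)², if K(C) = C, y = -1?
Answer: 1764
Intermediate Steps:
P(E, n) = 9 (P(E, n) = (-1 + 4)² = 3² = 9)
s(O, k) = 54 + k (s(O, k) = 9*6 + k = 54 + k)
((s(1/3, 3) + K(-5)) - 10)² = (((54 + 3) - 5) - 10)² = ((57 - 5) - 10)² = (52 - 10)² = 42² = 1764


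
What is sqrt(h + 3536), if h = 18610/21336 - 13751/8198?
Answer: sqrt(1689955302797763729)/21864066 ≈ 59.458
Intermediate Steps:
h = -35206639/43728132 (h = 18610*(1/21336) - 13751*1/8198 = 9305/10668 - 13751/8198 = -35206639/43728132 ≈ -0.80513)
sqrt(h + 3536) = sqrt(-35206639/43728132 + 3536) = sqrt(154587468113/43728132) = sqrt(1689955302797763729)/21864066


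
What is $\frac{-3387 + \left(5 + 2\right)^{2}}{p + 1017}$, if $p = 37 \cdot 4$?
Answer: $- \frac{3338}{1165} \approx -2.8652$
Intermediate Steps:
$p = 148$
$\frac{-3387 + \left(5 + 2\right)^{2}}{p + 1017} = \frac{-3387 + \left(5 + 2\right)^{2}}{148 + 1017} = \frac{-3387 + 7^{2}}{1165} = \left(-3387 + 49\right) \frac{1}{1165} = \left(-3338\right) \frac{1}{1165} = - \frac{3338}{1165}$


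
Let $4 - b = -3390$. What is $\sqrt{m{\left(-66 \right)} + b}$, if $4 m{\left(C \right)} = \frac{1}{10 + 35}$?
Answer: $\frac{\sqrt{3054605}}{30} \approx 58.258$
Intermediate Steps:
$b = 3394$ ($b = 4 - -3390 = 4 + 3390 = 3394$)
$m{\left(C \right)} = \frac{1}{180}$ ($m{\left(C \right)} = \frac{1}{4 \left(10 + 35\right)} = \frac{1}{4 \cdot 45} = \frac{1}{4} \cdot \frac{1}{45} = \frac{1}{180}$)
$\sqrt{m{\left(-66 \right)} + b} = \sqrt{\frac{1}{180} + 3394} = \sqrt{\frac{610921}{180}} = \frac{\sqrt{3054605}}{30}$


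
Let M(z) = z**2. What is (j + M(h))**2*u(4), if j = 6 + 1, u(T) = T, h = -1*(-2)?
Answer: 484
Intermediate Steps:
h = 2
j = 7
(j + M(h))**2*u(4) = (7 + 2**2)**2*4 = (7 + 4)**2*4 = 11**2*4 = 121*4 = 484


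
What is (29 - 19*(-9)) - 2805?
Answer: -2605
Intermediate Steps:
(29 - 19*(-9)) - 2805 = (29 + 171) - 2805 = 200 - 2805 = -2605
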